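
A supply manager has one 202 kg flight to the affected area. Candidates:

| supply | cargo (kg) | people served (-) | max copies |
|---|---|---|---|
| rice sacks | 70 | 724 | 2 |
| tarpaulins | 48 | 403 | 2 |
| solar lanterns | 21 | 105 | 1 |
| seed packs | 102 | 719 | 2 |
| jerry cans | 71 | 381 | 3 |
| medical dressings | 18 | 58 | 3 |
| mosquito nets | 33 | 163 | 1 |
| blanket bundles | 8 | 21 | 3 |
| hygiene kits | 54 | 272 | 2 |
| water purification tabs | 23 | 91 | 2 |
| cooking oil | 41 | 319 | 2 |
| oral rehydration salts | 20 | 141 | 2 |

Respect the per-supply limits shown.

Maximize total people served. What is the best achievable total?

Filling by ratio: 2×rice sacks + tarpaulins + blanket bundles for 1872, with 6 kg left unused.
The 56 kg tied up in tarpaulins and blanket bundles is better spent on cooking oil + oral rehydration salts — total rises to 1908 (201 kg).
Nothing else within 202 kg beats 1908.

1908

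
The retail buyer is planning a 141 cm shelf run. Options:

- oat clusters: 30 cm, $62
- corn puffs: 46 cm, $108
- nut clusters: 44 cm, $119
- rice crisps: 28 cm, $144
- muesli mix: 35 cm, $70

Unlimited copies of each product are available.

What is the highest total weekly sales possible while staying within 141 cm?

720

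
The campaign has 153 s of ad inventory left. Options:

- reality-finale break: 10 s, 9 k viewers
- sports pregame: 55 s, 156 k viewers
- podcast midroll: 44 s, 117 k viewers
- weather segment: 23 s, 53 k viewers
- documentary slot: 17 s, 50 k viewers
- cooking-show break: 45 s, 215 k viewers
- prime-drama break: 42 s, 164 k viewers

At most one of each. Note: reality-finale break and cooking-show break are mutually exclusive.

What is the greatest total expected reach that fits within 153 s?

546

Podcast midroll + documentary slot + cooking-show break + prime-drama break uses 148 of the 153 s and totals 546.
The closest alternative, sports pregame + cooking-show break + prime-drama break, reaches only 535.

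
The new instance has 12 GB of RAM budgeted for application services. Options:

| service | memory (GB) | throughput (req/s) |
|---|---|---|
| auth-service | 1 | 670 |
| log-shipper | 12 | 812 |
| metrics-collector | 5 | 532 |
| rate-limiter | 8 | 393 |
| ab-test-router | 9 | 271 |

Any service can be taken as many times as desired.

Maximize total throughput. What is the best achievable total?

8040

The ratio ordering already packs tightly: 12×auth-service, 12 GB, 8040.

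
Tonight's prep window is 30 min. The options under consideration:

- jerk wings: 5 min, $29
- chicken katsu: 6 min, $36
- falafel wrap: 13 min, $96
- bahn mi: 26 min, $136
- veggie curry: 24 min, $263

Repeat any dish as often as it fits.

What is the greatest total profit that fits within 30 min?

By profit per min: veggie curry 10.96, falafel wrap 7.38, chicken katsu 6.00 lead.
Best packing: chicken katsu + veggie curry — 30 min, 299 total.
Every other selection either busts 30 min or fails to beat 299.

299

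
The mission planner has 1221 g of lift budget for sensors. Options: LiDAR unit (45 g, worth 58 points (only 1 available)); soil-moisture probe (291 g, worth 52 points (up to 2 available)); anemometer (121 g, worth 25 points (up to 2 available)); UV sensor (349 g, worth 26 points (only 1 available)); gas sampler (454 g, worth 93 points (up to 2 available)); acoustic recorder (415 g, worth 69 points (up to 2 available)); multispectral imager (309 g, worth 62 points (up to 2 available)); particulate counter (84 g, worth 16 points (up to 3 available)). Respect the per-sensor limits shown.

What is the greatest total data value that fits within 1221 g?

295

Greedy by ratio would take LiDAR unit + 2×anemometer + 2×gas sampler: 1195 g used, total 294.
Dropping gas sampler frees 454 g; slotting in multispectral imager + 2×particulate counter (477 g) lifts the total to 295 at 1218 g.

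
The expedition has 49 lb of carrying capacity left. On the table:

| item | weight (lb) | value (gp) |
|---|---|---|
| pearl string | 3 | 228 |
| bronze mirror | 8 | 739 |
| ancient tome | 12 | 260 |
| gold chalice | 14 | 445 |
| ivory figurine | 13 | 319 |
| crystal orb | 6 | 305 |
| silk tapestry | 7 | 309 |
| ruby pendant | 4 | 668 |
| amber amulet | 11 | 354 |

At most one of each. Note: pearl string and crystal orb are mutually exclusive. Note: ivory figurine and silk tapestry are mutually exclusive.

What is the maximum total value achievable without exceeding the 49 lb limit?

2743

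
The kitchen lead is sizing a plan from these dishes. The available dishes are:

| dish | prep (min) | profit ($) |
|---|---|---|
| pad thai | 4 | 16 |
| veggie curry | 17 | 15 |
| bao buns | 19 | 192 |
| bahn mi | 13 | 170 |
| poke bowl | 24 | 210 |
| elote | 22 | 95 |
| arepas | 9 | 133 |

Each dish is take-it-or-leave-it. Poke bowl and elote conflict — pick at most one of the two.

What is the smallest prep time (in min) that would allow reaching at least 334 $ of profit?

32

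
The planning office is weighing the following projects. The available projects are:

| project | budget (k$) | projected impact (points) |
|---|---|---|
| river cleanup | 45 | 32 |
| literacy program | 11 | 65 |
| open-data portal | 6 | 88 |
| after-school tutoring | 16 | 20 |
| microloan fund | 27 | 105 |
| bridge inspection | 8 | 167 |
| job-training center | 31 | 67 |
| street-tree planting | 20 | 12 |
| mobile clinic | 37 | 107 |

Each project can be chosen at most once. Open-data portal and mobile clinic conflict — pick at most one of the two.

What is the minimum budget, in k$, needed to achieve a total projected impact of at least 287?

25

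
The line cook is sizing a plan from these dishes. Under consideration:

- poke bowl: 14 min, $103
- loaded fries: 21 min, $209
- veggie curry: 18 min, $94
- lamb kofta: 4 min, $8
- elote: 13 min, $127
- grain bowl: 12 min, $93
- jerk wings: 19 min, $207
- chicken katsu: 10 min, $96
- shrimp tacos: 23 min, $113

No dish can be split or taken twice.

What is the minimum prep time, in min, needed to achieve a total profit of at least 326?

32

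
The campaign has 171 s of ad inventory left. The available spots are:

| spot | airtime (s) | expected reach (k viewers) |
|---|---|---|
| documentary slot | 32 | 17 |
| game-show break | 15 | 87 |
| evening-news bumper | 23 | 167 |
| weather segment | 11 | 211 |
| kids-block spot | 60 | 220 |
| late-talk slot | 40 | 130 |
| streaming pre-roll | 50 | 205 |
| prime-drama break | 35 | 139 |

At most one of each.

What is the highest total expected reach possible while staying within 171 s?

890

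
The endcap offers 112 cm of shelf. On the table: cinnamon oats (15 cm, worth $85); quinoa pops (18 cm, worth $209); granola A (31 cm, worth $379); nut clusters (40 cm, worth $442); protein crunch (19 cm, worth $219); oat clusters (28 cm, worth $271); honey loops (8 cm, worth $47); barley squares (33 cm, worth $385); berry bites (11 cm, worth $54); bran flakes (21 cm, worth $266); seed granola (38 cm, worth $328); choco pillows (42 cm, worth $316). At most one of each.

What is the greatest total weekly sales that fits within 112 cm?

Taking the top-ratio products first gives quinoa pops + granola A + honey loops + barley squares + bran flakes for 1286 (111 cm).
Using the slack differently, granola A + nut clusters + protein crunch + bran flakes comes to 1306 at 111 cm.
The closest alternative, quinoa pops + nut clusters + barley squares + bran flakes, reaches only 1302.

1306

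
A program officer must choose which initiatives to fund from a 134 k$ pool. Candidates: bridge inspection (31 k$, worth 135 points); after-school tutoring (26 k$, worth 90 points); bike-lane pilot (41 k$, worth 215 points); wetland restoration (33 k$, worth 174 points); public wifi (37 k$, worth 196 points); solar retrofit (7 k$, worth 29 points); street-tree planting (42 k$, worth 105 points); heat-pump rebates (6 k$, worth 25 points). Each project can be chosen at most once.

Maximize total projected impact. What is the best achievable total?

Taking bike-lane pilot + wetland restoration + public wifi + solar retrofit + heat-pump rebates: 124 k$ used, 639 in projected impact.
The spare 10 k$ is too small for any remaining project, and no exchange beats 639.

639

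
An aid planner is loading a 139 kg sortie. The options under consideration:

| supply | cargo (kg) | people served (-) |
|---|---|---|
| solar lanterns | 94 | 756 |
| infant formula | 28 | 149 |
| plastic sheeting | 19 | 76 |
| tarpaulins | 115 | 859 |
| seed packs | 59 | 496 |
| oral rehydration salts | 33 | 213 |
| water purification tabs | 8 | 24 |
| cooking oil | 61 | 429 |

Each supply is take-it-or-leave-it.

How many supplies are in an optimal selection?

The maximum people served within 139 kg is 1001.
For example plastic sheeting + seed packs + cooking oil achieves it, using 139 kg.
Any selection reaching 1001 contains exactly 3 supplies.

3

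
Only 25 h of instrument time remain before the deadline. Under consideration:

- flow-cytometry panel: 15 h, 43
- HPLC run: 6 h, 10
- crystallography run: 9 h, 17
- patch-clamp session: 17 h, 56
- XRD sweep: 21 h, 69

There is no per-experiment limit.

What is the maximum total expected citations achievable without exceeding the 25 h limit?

Greedy by ratio would take HPLC run + patch-clamp session: 23 h used, total 66.
Dropping HPLC run and patch-clamp session frees 23 h; slotting in XRD sweep (21 h) lifts the total to 69 at 21 h.
Nothing else within 25 h beats 69.

69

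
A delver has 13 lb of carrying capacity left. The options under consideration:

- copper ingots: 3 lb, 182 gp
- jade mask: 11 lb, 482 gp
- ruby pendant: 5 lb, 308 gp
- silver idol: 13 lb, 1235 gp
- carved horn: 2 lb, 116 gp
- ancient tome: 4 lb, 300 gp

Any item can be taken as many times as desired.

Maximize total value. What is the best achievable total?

Density check — silver idol 95.00, ancient tome 75.00, ruby pendant 61.60, copper ingots 60.67 are the best per lb.
Best packing: silver idol — 13 lb, 1235 total.
No other feasible combination exceeds 1235.

1235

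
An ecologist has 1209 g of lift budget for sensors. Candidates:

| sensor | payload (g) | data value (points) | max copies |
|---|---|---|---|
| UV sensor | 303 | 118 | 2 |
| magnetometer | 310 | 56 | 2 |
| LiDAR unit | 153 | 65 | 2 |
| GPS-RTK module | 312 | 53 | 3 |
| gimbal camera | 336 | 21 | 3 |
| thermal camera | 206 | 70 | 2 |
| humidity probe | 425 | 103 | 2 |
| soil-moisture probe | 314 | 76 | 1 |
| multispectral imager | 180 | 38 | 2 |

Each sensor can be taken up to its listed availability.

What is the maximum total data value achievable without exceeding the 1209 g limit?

441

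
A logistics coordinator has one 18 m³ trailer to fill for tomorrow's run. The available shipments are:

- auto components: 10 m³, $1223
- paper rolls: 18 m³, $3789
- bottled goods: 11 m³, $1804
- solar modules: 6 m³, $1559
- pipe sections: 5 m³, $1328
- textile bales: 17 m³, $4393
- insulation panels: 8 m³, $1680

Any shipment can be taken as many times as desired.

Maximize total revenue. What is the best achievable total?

4677

The ratio heuristic lands on 3×pipe sections (3984) but leaves 3 m³ idle.
Dropping 3×pipe sections frees 15 m³; slotting in 3×solar modules (18 m³) lifts the total to 4677 at 18 m³.
No other feasible combination exceeds 4677.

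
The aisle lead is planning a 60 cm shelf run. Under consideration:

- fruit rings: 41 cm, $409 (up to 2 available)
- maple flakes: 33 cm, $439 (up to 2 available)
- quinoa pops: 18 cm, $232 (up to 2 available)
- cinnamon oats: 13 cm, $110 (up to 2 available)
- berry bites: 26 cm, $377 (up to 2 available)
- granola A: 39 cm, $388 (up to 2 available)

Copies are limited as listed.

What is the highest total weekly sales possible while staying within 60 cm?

816

Taking the top-ratio products first gives 2×berry bites for 754 (52 cm).
Replace berry bites with maple flakes: the trade gains 62 net, giving 816 at 59 cm.
The spare 1 cm is too small for any remaining product, and no exchange beats 816.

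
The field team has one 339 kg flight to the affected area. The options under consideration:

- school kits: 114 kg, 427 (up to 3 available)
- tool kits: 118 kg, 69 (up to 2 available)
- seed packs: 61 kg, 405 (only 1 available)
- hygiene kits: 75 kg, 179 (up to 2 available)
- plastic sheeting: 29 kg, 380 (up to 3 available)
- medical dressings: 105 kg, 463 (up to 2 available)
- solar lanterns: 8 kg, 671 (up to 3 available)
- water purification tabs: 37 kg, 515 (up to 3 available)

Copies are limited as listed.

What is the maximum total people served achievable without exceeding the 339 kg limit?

5161

By people served per kg: solar lanterns 83.88, water purification tabs 13.92, plastic sheeting 13.10 lead.
Taking the top-ratio supplies first gives seed packs + 3×plastic sheeting + 3×solar lanterns + 3×water purification tabs for 5103 (283 kg).
The 61 kg tied up in seed packs is better spent on medical dressings — total rises to 5161 (327 kg).
Every other selection either busts 339 kg or exceeds an availability limit or fails to beat 5161.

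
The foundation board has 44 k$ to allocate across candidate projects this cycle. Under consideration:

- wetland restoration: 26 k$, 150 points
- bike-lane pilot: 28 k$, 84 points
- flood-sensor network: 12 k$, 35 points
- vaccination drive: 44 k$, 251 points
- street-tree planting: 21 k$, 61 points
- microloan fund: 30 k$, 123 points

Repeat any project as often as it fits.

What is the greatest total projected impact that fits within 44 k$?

251

Density check — wetland restoration 5.77, vaccination drive 5.70, microloan fund 4.10 are the best per k$.
Taking the top-ratio projects first gives wetland restoration + flood-sensor network for 185 (38 k$).
Dropping wetland restoration and flood-sensor network frees 38 k$; slotting in vaccination drive (44 k$) lifts the total to 251 at 44 k$.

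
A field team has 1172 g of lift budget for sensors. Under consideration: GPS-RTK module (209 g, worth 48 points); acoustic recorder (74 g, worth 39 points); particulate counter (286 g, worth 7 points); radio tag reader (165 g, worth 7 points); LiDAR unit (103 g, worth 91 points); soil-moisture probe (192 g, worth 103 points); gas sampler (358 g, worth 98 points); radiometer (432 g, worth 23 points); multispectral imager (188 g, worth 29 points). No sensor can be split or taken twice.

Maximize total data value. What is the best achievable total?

Ranking by ratio (data value/g): LiDAR unit 0.88, soil-moisture probe 0.54, acoustic recorder 0.53.
Taking GPS-RTK module + acoustic recorder + LiDAR unit + soil-moisture probe + gas sampler + multispectral imager: 1124 g used, 408 in data value.
Next best is GPS-RTK module + acoustic recorder + radio tag reader + LiDAR unit + soil-moisture probe + gas sampler at 386 (1101 g) — short by 22.

408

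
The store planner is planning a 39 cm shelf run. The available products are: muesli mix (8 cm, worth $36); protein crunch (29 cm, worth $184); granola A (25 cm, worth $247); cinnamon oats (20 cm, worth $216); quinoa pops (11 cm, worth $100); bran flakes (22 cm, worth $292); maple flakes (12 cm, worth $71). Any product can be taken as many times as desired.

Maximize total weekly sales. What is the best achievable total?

Density check — bran flakes 13.27, cinnamon oats 10.80, granola A 9.88, quinoa pops 9.09 are the best per cm.
Quinoa pops + bran flakes uses 33 of the 39 cm and totals 392.

392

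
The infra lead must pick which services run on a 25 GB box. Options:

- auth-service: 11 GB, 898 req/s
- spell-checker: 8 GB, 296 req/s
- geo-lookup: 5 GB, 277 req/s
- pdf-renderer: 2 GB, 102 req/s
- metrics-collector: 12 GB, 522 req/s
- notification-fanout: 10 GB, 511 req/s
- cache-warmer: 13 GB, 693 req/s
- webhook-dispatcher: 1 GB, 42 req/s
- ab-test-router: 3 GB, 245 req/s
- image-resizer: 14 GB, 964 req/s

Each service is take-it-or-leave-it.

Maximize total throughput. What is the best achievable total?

1862

By throughput per GB: ab-test-router 81.67, auth-service 81.64, image-resizer 68.86, geo-lookup 55.40 lead.
Taking the top-ratio services first gives auth-service + geo-lookup + pdf-renderer + webhook-dispatcher + ab-test-router for 1564 (22 GB).
But auth-service + image-resizer fits in 25 GB and reaches 1862.
Nothing else within 25 GB beats 1862.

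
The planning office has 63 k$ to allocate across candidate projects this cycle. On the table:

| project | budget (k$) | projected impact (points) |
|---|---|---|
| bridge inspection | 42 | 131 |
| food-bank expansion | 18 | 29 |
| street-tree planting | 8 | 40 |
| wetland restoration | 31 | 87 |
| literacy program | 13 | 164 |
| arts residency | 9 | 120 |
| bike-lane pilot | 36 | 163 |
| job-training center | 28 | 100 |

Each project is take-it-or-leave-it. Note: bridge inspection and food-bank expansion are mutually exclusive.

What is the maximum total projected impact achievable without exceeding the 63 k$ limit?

447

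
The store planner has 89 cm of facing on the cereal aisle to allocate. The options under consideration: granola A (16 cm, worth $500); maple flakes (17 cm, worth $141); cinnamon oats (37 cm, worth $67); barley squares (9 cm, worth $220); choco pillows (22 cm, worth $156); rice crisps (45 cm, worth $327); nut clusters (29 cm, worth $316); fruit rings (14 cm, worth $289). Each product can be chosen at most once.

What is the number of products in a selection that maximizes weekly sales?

5

Optimal total is 1466.
One optimal bundle: granola A + maple flakes + barley squares + nut clusters + fruit rings (85 cm).
Any selection reaching 1466 contains exactly 5 products.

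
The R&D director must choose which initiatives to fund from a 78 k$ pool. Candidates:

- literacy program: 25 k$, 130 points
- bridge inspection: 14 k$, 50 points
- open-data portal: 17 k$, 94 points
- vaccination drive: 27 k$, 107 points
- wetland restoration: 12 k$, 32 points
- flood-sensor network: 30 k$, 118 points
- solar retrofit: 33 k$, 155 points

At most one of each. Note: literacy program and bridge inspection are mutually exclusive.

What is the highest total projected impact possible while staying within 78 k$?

Ranking by ratio (projected impact/k$): open-data portal 5.53, literacy program 5.20, solar retrofit 4.70, vaccination drive 3.96.
Literacy program + open-data portal + solar retrofit uses 75 of the 78 k$ and totals 379.

379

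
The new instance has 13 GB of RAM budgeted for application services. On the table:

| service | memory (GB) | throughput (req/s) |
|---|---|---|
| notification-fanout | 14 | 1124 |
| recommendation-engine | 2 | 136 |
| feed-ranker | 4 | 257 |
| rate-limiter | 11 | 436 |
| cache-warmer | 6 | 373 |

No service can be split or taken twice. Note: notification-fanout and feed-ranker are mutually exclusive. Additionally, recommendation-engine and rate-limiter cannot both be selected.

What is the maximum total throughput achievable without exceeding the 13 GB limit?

766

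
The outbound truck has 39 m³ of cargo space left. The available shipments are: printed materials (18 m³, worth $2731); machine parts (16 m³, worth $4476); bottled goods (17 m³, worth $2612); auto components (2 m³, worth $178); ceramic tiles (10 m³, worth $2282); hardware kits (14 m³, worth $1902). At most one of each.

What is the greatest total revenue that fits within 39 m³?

A density-first pass picks machine parts + auto components + ceramic tiles — 6936 at 28 m³.
The 10 m³ tied up in ceramic tiles is better spent on printed materials — total rises to 7385 (36 m³).

7385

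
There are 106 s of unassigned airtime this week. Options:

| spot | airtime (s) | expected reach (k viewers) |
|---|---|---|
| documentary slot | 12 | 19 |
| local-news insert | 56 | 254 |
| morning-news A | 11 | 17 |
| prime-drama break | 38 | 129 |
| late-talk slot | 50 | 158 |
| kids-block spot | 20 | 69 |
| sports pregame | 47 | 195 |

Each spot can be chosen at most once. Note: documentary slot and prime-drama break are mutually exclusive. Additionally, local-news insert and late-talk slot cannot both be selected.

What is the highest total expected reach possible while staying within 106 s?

Taking local-news insert + sports pregame: 103 s used, 449 in expected reach.
Nothing else feasible within 106 s beats 449.

449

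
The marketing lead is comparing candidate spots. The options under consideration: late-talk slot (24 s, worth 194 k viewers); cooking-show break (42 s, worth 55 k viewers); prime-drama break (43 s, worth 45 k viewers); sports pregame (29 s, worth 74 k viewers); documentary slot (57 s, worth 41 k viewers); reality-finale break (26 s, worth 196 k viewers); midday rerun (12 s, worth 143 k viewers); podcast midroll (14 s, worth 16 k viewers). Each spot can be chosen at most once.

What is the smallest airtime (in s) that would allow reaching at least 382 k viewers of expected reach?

Minimise s subject to total expected reach ≥ 382.
late-talk slot + reality-finale break: 390 expected reach at 50 s.
No combination under 50 s hits 382.

50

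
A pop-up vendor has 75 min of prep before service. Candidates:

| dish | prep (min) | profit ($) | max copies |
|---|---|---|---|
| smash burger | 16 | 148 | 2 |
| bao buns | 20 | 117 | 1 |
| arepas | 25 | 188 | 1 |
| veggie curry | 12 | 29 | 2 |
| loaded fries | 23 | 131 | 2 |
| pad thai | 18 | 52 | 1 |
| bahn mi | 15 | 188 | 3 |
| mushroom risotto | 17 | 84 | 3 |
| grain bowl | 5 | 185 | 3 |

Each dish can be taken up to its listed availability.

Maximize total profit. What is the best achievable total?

1148

By profit per min: grain bowl 37.00, bahn mi 12.53, smash burger 9.25, arepas 7.52 lead.
Veggie curry + 3×bahn mi + 3×grain bowl uses 72 of the 75 min and totals 1148.
No other feasible combination exceeds 1148.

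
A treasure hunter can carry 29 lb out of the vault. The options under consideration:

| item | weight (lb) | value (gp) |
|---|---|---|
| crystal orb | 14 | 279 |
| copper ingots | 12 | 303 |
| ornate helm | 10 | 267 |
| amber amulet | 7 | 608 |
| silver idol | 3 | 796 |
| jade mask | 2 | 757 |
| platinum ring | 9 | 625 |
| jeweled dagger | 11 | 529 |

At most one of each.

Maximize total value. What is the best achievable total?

2786

Amber amulet + silver idol + jade mask + platinum ring uses 21 of the 29 lb and totals 2786.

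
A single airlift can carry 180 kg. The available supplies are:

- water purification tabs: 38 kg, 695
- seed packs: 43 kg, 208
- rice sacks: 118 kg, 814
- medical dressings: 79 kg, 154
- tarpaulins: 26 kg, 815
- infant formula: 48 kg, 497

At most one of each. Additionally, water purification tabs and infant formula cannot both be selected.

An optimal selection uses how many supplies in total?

3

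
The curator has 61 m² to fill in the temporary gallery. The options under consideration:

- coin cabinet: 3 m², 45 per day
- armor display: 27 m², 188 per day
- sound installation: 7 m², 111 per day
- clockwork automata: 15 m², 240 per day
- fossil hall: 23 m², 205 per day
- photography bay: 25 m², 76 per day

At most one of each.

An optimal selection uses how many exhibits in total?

The maximum expected visitors within 61 m² is 601.
coin cabinet + sound installation + clockwork automata + fossil hall hits 601 at 48 m².
Every optimal selection uses 4 exhibits.

4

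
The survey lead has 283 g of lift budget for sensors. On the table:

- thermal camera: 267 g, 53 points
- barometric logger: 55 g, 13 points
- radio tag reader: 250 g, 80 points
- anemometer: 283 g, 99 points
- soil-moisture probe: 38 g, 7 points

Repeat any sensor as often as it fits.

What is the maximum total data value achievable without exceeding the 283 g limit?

Best packing: anemometer — 283 g, 99 total.
That's the maximum — no swap from here does better than 99.

99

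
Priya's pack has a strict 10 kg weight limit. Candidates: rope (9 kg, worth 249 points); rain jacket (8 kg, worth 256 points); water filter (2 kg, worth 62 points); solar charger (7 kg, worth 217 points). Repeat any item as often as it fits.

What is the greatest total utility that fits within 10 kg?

318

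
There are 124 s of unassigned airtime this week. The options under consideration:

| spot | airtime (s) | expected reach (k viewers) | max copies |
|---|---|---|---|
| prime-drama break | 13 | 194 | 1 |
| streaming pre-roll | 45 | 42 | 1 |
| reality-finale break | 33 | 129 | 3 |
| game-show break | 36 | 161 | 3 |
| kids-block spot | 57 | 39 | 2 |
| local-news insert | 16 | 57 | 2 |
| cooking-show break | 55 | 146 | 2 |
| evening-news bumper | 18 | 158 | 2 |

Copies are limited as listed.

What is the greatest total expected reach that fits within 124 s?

The ratio ordering already packs tightly: prime-drama break + 2×game-show break + 2×evening-news bumper, 121 s, 832.

832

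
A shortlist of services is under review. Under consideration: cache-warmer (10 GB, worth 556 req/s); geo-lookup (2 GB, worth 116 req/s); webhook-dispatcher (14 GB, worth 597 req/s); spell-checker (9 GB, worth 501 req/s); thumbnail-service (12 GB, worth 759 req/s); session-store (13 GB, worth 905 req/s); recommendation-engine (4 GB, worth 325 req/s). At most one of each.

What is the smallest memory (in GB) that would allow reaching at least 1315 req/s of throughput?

Need the lightest bundle worth ≥ 1315.
Taking geo-lookup + session-store + recommendation-engine gives 1346 (≥ 1315) for 19 GB.
Any bundle with less than 19 GB falls short of 1315.

19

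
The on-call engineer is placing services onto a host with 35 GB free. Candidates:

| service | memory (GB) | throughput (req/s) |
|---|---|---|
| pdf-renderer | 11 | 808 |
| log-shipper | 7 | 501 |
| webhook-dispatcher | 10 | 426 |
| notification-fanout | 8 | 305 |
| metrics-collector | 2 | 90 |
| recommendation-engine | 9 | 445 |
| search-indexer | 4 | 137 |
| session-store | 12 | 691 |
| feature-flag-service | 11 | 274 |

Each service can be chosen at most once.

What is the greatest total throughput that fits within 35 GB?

The ratio heuristic lands on pdf-renderer + log-shipper + metrics-collector + session-store (2090) but leaves 3 GB idle.
The 2 GB tied up in metrics-collector is better spent on search-indexer — total rises to 2137 (34 GB).
Runner-up pdf-renderer + log-shipper + metrics-collector + session-store tops out at 2090.

2137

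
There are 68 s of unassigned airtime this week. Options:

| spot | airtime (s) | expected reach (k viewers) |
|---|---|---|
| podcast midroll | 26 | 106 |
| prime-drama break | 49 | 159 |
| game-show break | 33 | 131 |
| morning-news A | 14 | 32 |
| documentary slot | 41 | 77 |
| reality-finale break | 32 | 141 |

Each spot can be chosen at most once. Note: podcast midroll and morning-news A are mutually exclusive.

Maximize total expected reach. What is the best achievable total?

Density check — reality-finale break 4.41, podcast midroll 4.08, game-show break 3.97, prime-drama break 3.24 are the best per s.
Taking the top-ratio spots first gives podcast midroll + reality-finale break for 247 (58 s).
The 26 s tied up in podcast midroll is better spent on game-show break — total rises to 272 (65 s).
The spare 3 s is too small for any remaining spot, and no feasible exchange beats 272.

272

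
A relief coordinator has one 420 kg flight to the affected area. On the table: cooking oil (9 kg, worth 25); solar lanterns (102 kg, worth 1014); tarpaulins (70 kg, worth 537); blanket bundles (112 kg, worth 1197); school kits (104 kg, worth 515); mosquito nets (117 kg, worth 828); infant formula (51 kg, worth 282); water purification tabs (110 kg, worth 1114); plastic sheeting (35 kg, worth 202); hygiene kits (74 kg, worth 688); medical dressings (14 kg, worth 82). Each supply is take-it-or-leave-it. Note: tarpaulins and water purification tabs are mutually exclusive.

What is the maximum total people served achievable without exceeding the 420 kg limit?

Taking solar lanterns + blanket bundles + water purification tabs + hygiene kits + medical dressings: 412 kg used, 4095 in people served.
Next best is cooking oil + solar lanterns + blanket bundles + water purification tabs + hygiene kits at 4038 (407 kg) — short by 57.

4095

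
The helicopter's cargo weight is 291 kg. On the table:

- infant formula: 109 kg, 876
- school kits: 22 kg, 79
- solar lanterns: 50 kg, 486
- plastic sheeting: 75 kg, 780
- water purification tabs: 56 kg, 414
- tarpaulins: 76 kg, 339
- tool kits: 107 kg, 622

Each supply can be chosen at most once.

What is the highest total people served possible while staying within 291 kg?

2556

Ranking by ratio (people served/kg): plastic sheeting 10.40, solar lanterns 9.72, infant formula 8.04, water purification tabs 7.39.
Infant formula + solar lanterns + plastic sheeting + water purification tabs uses 290 of the 291 kg and totals 2556.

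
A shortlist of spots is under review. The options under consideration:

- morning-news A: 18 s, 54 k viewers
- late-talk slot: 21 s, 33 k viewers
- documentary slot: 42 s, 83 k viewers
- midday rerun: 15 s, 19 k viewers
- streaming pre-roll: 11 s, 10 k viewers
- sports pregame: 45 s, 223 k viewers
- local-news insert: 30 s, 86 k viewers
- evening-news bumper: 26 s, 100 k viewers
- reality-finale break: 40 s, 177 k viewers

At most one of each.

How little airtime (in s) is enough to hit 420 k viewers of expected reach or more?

103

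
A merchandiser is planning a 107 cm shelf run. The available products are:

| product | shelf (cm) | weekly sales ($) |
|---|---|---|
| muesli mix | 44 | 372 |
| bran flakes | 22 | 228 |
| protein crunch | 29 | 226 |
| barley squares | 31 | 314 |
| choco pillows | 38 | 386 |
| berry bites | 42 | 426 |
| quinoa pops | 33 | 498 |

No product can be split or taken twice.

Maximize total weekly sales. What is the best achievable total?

By weekly sales per cm: quinoa pops 15.09, bran flakes 10.36, choco pillows 10.16, berry bites 10.14 lead.
Taking the top-ratio products first gives bran flakes + choco pillows + quinoa pops for 1112 (93 cm).
The 60 cm tied up in bran flakes and choco pillows is better spent on barley squares + berry bites — total rises to 1238 (106 cm).

1238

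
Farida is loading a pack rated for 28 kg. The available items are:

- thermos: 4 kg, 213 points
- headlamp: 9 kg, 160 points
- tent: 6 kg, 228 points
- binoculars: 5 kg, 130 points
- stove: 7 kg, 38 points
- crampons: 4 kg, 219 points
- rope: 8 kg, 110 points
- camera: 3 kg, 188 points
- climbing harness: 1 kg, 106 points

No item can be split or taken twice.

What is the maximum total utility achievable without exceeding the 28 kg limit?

1114

Ranking by ratio (utility/kg): climbing harness 106.00, camera 62.67, crampons 54.75.
Greedy by ratio would take thermos + tent + binoculars + crampons + camera + climbing harness: 23 kg used, total 1084.
The 5 kg tied up in binoculars is better spent on headlamp — total rises to 1114 (27 kg).
An exhaustive check of the 512 subsets confirms 1114.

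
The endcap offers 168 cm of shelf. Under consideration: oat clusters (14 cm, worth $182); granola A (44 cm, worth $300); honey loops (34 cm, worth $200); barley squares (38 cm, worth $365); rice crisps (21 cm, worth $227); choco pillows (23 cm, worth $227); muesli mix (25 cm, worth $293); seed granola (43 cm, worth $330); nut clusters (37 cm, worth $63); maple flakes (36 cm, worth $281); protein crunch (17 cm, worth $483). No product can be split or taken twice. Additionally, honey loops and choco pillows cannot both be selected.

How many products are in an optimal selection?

6

Best achievable weekly sales is 1925.
For example barley squares + rice crisps + choco pillows + muesli mix + seed granola + protein crunch achieves it, using 167 cm.
Every optimal selection uses 6 products.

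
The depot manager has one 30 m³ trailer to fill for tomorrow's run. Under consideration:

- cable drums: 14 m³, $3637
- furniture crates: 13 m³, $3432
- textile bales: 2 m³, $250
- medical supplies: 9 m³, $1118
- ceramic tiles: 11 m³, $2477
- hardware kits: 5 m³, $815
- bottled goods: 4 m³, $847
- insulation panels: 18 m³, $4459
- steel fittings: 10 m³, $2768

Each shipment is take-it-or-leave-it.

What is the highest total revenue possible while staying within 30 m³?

Filling by ratio: furniture crates + textile bales + bottled goods + steel fittings for 7297, with 1 m³ left unused.
The 13 m³ tied up in furniture crates is better spent on cable drums — total rises to 7502 (30 m³).

7502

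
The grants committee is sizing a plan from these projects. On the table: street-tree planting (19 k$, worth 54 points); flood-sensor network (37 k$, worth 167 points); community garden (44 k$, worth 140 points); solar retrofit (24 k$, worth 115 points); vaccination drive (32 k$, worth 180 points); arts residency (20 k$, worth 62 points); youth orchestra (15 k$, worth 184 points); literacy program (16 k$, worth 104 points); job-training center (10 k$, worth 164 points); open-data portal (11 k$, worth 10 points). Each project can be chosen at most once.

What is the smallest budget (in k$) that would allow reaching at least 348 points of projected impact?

25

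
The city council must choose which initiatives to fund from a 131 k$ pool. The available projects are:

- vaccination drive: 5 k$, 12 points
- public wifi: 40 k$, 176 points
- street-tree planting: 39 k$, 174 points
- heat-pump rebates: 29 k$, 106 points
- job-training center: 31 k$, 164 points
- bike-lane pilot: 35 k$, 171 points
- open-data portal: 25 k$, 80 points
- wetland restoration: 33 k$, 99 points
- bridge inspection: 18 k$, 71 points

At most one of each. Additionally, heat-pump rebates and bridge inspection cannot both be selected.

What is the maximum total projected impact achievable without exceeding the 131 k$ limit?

594

Ranking by ratio (projected impact/k$): job-training center 5.29, bike-lane pilot 4.89, street-tree planting 4.46.
Greedy by ratio would take vaccination drive + street-tree planting + job-training center + bike-lane pilot + bridge inspection: 128 k$ used, total 592.
Dropping street-tree planting frees 39 k$; slotting in public wifi (40 k$) lifts the total to 594 at 129 k$.
Next best is vaccination drive + street-tree planting + job-training center + bike-lane pilot + bridge inspection at 592 (128 k$) — short by 2.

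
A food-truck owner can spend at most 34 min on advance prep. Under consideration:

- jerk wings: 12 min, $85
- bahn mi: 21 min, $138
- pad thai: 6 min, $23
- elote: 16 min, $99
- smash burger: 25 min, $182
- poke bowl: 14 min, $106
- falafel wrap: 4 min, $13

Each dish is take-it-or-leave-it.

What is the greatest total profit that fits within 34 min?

223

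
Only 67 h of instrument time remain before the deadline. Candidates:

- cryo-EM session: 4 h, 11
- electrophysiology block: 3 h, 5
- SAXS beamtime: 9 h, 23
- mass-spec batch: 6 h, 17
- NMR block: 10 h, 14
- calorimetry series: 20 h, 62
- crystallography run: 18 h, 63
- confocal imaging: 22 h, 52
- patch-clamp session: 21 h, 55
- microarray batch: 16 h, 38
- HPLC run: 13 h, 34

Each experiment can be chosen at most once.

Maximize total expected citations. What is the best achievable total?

199

A density-first pass picks cryo-EM session + electrophysiology block + mass-spec batch + calorimetry series + crystallography run + HPLC run — 192 at 64 h.
Replace cryo-EM session and electrophysiology block with SAXS beamtime: the trade gains 7 net, giving 199 at 66 h.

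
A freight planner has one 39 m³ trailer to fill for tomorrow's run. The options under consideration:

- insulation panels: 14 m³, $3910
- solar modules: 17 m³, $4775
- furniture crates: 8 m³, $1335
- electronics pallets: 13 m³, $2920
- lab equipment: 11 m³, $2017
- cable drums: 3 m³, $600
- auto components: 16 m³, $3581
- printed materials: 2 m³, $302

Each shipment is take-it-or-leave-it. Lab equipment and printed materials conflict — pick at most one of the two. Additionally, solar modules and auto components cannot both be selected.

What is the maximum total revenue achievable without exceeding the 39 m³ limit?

10020

Greedy by ratio would take insulation panels + solar modules + cable drums + printed materials: 36 m³ used, total 9587.
The 5 m³ tied up in cable drums and printed materials is better spent on furniture crates — total rises to 10020 (39 m³).
Next best is insulation panels + solar modules + cable drums + printed materials at 9587 (36 m³) — short by 433.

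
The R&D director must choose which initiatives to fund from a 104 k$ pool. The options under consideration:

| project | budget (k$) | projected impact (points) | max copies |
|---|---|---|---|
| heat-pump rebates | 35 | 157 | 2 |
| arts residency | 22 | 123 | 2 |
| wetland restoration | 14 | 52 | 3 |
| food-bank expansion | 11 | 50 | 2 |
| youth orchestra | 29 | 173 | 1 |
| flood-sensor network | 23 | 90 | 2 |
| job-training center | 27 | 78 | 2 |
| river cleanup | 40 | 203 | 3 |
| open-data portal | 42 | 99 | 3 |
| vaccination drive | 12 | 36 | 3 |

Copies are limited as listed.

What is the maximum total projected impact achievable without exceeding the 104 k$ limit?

By projected impact per k$: youth orchestra 5.97, arts residency 5.59, river cleanup 5.08 lead.
Taking the top-ratio projects first gives 2×arts residency + 2×food-bank expansion + youth orchestra for 519 (95 k$).
Replace arts residency and food-bank expansion with river cleanup: the trade gains 30 net, giving 549 at 102 k$.
Every other selection either busts 104 k$ or exceeds an availability limit or fails to beat 549.

549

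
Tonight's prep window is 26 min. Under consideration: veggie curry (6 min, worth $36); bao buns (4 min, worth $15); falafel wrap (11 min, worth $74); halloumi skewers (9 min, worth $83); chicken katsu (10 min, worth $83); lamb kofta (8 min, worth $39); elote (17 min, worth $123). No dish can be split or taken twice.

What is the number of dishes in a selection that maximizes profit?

2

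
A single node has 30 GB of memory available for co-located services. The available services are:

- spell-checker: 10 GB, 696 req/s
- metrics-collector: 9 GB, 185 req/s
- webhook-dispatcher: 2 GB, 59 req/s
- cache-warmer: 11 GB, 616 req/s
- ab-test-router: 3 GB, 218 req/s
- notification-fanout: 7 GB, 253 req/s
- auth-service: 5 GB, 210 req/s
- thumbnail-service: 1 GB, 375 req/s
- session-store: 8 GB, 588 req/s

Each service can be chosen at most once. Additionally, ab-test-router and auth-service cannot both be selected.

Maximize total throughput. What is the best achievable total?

2275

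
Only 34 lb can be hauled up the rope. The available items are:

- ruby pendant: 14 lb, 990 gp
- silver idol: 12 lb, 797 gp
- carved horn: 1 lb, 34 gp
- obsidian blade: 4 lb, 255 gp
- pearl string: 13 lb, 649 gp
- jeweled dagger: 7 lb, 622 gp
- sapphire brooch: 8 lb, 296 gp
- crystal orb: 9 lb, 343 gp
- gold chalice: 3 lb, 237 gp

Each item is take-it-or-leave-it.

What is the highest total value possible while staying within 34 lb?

By value per lb: jeweled dagger 88.86, gold chalice 79.00, ruby pendant 70.71 lead.
Taking the top-ratio items first gives ruby pendant + carved horn + obsidian blade + jeweled dagger + gold chalice for 2138 (29 lb).
The 7 lb tied up in obsidian blade and gold chalice is better spent on silver idol — total rises to 2443 (34 lb).
The closest alternative, ruby pendant + silver idol + jeweled dagger, reaches only 2409.

2443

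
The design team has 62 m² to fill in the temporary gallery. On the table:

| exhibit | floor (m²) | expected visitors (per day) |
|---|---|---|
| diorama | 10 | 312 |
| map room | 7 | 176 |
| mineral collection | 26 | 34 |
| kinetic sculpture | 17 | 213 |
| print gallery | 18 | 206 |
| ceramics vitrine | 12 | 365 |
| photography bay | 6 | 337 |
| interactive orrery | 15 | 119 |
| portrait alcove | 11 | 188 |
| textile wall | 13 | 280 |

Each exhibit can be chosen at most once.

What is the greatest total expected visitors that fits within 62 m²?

1658

Ranking by ratio (expected visitors/m²): photography bay 56.17, diorama 31.20, ceramics vitrine 30.42.
Best packing: diorama + map room + ceramics vitrine + photography bay + portrait alcove + textile wall — 59 m², 1658 total.
That's the maximum — no swap from here does better than 1658.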